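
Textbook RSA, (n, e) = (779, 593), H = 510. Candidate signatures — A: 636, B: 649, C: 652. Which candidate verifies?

Candidate A: Squares mod 779: 636^1≡636, 636^2≡195, 636^4≡633, 636^8≡283, 636^16≡631, 636^32≡92, 636^64≡674, 636^128≡119, 636^256≡139, 636^512≡625; 593 = 512 + 64 + 16 + 1, so 636^593 ≡ 625·674·631·636 ≡ 169 (mod 779)
Candidate B: Squares mod 779: 649^1≡649, 649^2≡541, 649^4≡556, 649^8≡652, 649^16≡549, 649^32≡707, 649^64≡510, 649^128≡693, 649^256≡385, 649^512≡215; 593 = 512 + 64 + 16 + 1, so 649^593 ≡ 215·510·549·649 ≡ 545 (mod 779)
Candidate C: Squares mod 779: 652^1≡652, 652^2≡549, 652^4≡707, 652^8≡510, 652^16≡693, 652^32≡385, 652^64≡215, 652^128≡264, 652^256≡365, 652^512≡16; 593 = 512 + 64 + 16 + 1, so 652^593 ≡ 16·215·693·652 ≡ 510 (mod 779)
  → matches H = 510

C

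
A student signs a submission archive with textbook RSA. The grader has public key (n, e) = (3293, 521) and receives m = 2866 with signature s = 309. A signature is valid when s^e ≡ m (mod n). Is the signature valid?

s^2 ≡ 309^2 = 95481 ≡ 3277
s^4 ≡ 3277^2 = 10738729 ≡ 256
s^8 ≡ 256^2 = 65536 ≡ 2969
s^16 ≡ 2969^2 = 8814961 ≡ 2893
s^32 ≡ 2893^2 = 8369449 ≡ 1936
s^64 ≡ 1936^2 = 3748096 ≡ 662
s^128 ≡ 662^2 = 438244 ≡ 275
s^256 ≡ 275^2 = 75625 ≡ 3179
s^512 ≡ 3179^2 = 10106041 ≡ 3117
521 = 512 + 8 + 1, so s^521 ≡ 3117·2969·309 ≡ 2866 (mod 3293)
s^521 mod 3293 = 2866 matches m.

valid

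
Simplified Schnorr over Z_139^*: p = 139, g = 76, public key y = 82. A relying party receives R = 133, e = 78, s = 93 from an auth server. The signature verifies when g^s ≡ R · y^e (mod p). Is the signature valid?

g^s mod p:
Squares mod 139: 76^1≡76, 76^2≡77, 76^4≡91, 76^8≡80, 76^16≡6, 76^32≡36, 76^64≡45
93 = 64 + 16 + 8 + 4 + 1, so 76^93 ≡ 45·6·80·91·76 ≡ 76 (mod 139)
R · y^e mod p:
Squares mod 139: 82^1≡82, 82^2≡52, 82^4≡63, 82^8≡77, 82^16≡91, 82^32≡80, 82^64≡6
78 = 64 + 8 + 4 + 2, so 82^78 ≡ 6·77·63·52 ≡ 80 (mod 139)
133·80 = 10640 ≡ 76 (mod 139)
76 ≡ 76 (mod 139); signature holds.

valid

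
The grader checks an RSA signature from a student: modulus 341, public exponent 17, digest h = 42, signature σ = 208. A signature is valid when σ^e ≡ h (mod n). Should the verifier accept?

reject

Squares mod 341: σ^1≡208, σ^2≡298, σ^4≡144, σ^8≡276, σ^16≡133
17 = 16 + 1, so σ^17 ≡ 133·208 ≡ 43 (mod 341)
43 ≠ 42, so verification fails.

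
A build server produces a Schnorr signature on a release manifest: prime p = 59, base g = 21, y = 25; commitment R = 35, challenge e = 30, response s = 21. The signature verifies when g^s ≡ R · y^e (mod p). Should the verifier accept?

accept

g^s mod p:
21^2 = 441 ≡ 28
21^4 ≡ 28^2 = 784 ≡ 17
21^8 ≡ 17^2 = 289 ≡ 53
21^16 ≡ 53^2 = 2809 ≡ 36
21 = 16 + 4 + 1, so 21^21 ≡ 36·17·21 ≡ 49 (mod 59)
R · y^e mod p:
25^2 = 625 ≡ 35
25^4 ≡ 35^2 = 1225 ≡ 45
25^8 ≡ 45^2 = 2025 ≡ 19
25^16 ≡ 19^2 = 361 ≡ 7
30 = 16 + 8 + 4 + 2, so 25^30 ≡ 7·19·45·35 ≡ 25 (mod 59)
35·25 = 875 ≡ 49 (mod 59)
49 ≡ 49 (mod 59); signature holds.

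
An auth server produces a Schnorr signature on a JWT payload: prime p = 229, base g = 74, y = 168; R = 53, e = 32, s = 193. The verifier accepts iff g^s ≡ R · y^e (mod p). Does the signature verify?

g^s mod p:
74^2 = 5476 ≡ 209
74^4 ≡ 209^2 = 43681 ≡ 171
74^8 ≡ 171^2 = 29241 ≡ 158
74^16 ≡ 158^2 = 24964 ≡ 3
74^32 ≡ 3^2 = 9
74^64 ≡ 9^2 = 81
74^128 ≡ 81^2 = 6561 ≡ 149
193 = 128 + 64 + 1, so 74^193 ≡ 149·81·74 ≡ 6 (mod 229)
R · y^e mod p:
168^2 = 28224 ≡ 57
168^4 ≡ 57^2 = 3249 ≡ 43
168^8 ≡ 43^2 = 1849 ≡ 17
168^16 ≡ 17^2 = 289 ≡ 60
168^32 ≡ 60^2 = 3600 ≡ 165
53·165 = 8745 ≡ 43 (mod 229)
6 ≠ 43; the check fails.

does not verify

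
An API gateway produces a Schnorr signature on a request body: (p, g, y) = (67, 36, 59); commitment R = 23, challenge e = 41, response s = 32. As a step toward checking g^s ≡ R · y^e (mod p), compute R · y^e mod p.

Squares mod 67: 59^1≡59, 59^2≡64, 59^4≡9, 59^8≡14, 59^16≡62, 59^32≡25
41 = 32 + 8 + 1, so 59^41 ≡ 25·14·59 ≡ 14 (mod 67)
R · y^e ≡ 23·14 = 322 ≡ 54 (mod 67)

54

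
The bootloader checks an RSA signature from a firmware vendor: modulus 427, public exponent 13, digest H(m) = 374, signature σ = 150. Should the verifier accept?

Squares mod 427: σ^1≡150, σ^2≡296, σ^4≡81, σ^8≡156
13 = 8 + 4 + 1, so σ^13 ≡ 156·81·150 ≡ 374 (mod 427)
Since 374 equals the digest 374, verification succeeds.

accept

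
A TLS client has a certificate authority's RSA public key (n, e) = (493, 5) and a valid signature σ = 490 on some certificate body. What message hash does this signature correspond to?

250

σ^2 ≡ 490^2 = 240100 ≡ 9
σ^4 ≡ 9^2 = 81
5 = 4 + 1, so σ^5 ≡ 81·490 ≡ 250 (mod 493)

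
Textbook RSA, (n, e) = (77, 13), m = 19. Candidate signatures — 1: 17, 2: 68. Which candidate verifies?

Candidate 1: 17^2 = 289 ≡ 58; 17^4 ≡ 58^2 = 3364 ≡ 53; 17^8 ≡ 53^2 = 2809 ≡ 37; 13 = 8 + 4 + 1, so 17^13 ≡ 37·53·17 ≡ 73 (mod 77)
Candidate 2: 68^2 = 4624 ≡ 4; 68^4 ≡ 4^2 = 16; 68^8 ≡ 16^2 = 256 ≡ 25; 13 = 8 + 4 + 1, so 68^13 ≡ 25·16·68 ≡ 19 (mod 77)
  → matches m = 19

2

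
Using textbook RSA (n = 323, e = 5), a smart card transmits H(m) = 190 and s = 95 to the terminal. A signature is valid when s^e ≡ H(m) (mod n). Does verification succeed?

Squares mod 323: s^1≡95, s^2≡304, s^4≡38
5 = 4 + 1, so s^5 ≡ 38·95 ≡ 57 (mod 323)
57 ≠ 190, so verification fails.

fails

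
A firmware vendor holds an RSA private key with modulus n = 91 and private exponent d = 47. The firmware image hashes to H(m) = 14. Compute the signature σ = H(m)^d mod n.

Squares mod 91: (H(m))^1≡14, (H(m))^2≡14, (H(m))^4≡14, (H(m))^8≡14, (H(m))^16≡14, (H(m))^32≡14
47 = 32 + 8 + 4 + 2 + 1, so (H(m))^47 ≡ 14·14·14·14·14 ≡ 14 (mod 91)

14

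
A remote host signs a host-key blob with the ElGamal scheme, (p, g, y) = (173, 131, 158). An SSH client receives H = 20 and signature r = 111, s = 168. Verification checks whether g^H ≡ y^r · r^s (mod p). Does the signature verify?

does not verify

Left side g^H mod p:
Squares mod 173: 131^1≡131, 131^2≡34, 131^4≡118, 131^8≡84, 131^16≡136
20 = 16 + 4, so 131^20 ≡ 136·118 ≡ 132 (mod 173)
Right side y^r · r^s mod p:
Squares mod 173: 158^1≡158, 158^2≡52, 158^4≡109, 158^8≡117, 158^16≡22, 158^32≡138, 158^64≡14
111 = 64 + 32 + 8 + 4 + 2 + 1, so 158^111 ≡ 14·138·117·109·52·158 ≡ 142 (mod 173)
Squares mod 173: 111^1≡111, 111^2≡38, 111^4≡60, 111^8≡140, 111^16≡51, 111^32≡6, 111^64≡36, 111^128≡85
168 = 128 + 32 + 8, so 111^168 ≡ 85·6·140 ≡ 124 (mod 173)
142·124 = 17608 ≡ 135 (mod 173)
132 ≠ 135, so verification fails.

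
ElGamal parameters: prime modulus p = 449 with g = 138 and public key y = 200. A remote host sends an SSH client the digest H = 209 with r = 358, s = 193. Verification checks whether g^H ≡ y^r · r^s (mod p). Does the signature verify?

verifies

Left side g^H mod p:
138^2 = 19044 ≡ 186
138^4 ≡ 186^2 = 34596 ≡ 23
138^8 ≡ 23^2 = 529 ≡ 80
138^16 ≡ 80^2 = 6400 ≡ 114
138^32 ≡ 114^2 = 12996 ≡ 424
138^64 ≡ 424^2 = 179776 ≡ 176
138^128 ≡ 176^2 = 30976 ≡ 444
209 = 128 + 64 + 16 + 1, so 138^209 ≡ 444·176·114·138 ≡ 306 (mod 449)
Right side y^r · r^s mod p:
200^2 = 40000 ≡ 39
200^4 ≡ 39^2 = 1521 ≡ 174
200^8 ≡ 174^2 = 30276 ≡ 193
200^16 ≡ 193^2 = 37249 ≡ 431
200^32 ≡ 431^2 = 185761 ≡ 324
200^64 ≡ 324^2 = 104976 ≡ 359
200^128 ≡ 359^2 = 128881 ≡ 18
200^256 ≡ 18^2 = 324
358 = 256 + 64 + 32 + 4 + 2, so 200^358 ≡ 324·359·324·174·39 ≡ 20 (mod 449)
358^2 = 128164 ≡ 199
358^4 ≡ 199^2 = 39601 ≡ 89
358^8 ≡ 89^2 = 7921 ≡ 288
358^16 ≡ 288^2 = 82944 ≡ 328
358^32 ≡ 328^2 = 107584 ≡ 273
358^64 ≡ 273^2 = 74529 ≡ 444
358^128 ≡ 444^2 = 197136 ≡ 25
193 = 128 + 64 + 1, so 358^193 ≡ 25·444·358 ≡ 150 (mod 449)
20·150 = 3000 ≡ 306 (mod 449)
306 ≡ 306 (mod 449), so the signature is genuine.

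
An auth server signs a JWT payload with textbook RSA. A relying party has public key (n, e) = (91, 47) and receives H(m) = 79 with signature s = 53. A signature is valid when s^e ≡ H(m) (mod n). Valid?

s^2 ≡ 53^2 = 2809 ≡ 79
s^4 ≡ 79^2 = 6241 ≡ 53
s^8 ≡ 53^2 = 2809 ≡ 79
s^16 ≡ 79^2 = 6241 ≡ 53
s^32 ≡ 53^2 = 2809 ≡ 79
47 = 32 + 8 + 4 + 2 + 1, so s^47 ≡ 79·79·53·79·53 ≡ 79 (mod 91)
Since 79 equals the digest 79, verification succeeds.

yes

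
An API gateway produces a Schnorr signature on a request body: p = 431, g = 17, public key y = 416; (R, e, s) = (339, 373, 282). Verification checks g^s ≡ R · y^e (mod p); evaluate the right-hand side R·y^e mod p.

40

416^2 = 173056 ≡ 225
416^4 ≡ 225^2 = 50625 ≡ 198
416^8 ≡ 198^2 = 39204 ≡ 414
416^16 ≡ 414^2 = 171396 ≡ 289
416^32 ≡ 289^2 = 83521 ≡ 338
416^64 ≡ 338^2 = 114244 ≡ 29
416^128 ≡ 29^2 = 841 ≡ 410
416^256 ≡ 410^2 = 168100 ≡ 10
373 = 256 + 64 + 32 + 16 + 4 + 1, so 416^373 ≡ 10·29·338·289·198·416 ≡ 112 (mod 431)
R · y^e ≡ 339·112 = 37968 ≡ 40 (mod 431)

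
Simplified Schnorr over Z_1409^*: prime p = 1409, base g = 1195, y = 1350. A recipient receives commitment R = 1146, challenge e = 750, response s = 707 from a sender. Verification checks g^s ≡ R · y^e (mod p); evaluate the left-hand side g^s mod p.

749

1195^2 = 1428025 ≡ 708
1195^4 ≡ 708^2 = 501264 ≡ 1069
1195^8 ≡ 1069^2 = 1142761 ≡ 62
1195^16 ≡ 62^2 = 3844 ≡ 1026
1195^32 ≡ 1026^2 = 1052676 ≡ 153
1195^64 ≡ 153^2 = 23409 ≡ 865
1195^128 ≡ 865^2 = 748225 ≡ 46
1195^256 ≡ 46^2 = 2116 ≡ 707
1195^512 ≡ 707^2 = 499849 ≡ 1063
707 = 512 + 128 + 64 + 2 + 1, so 1195^707 ≡ 1063·46·865·708·1195 ≡ 749 (mod 1409)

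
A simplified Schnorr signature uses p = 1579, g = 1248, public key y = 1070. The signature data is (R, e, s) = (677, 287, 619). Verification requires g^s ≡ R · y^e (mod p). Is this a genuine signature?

forged

g^s mod p:
Squares mod 1579: 1248^1≡1248, 1248^2≡610, 1248^4≡1035, 1248^8≡663, 1248^16≡607, 1248^32≡542, 1248^64≡70, 1248^128≡163, 1248^256≡1305, 1248^512≡863
619 = 512 + 64 + 32 + 8 + 2 + 1, so 1248^619 ≡ 863·70·542·663·610·1248 ≡ 142 (mod 1579)
R · y^e mod p:
Squares mod 1579: 1070^1≡1070, 1070^2≡125, 1070^4≡1414, 1070^8≡382, 1070^16≡656, 1070^32≡848, 1070^64≡659, 1070^128≡56, 1070^256≡1557
287 = 256 + 16 + 8 + 4 + 2 + 1, so 1070^287 ≡ 1557·656·382·1414·125·1070 ≡ 1110 (mod 1579)
677·1110 = 751470 ≡ 1445 (mod 1579)
142 ≠ 1445; the check fails.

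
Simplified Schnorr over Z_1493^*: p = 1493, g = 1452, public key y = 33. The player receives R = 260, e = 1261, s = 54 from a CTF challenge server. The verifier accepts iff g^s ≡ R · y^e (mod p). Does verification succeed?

g^s mod p:
1452^2 = 2108304 ≡ 188
1452^4 ≡ 188^2 = 35344 ≡ 1005
1452^8 ≡ 1005^2 = 1010025 ≡ 757
1452^16 ≡ 757^2 = 573049 ≡ 1230
1452^32 ≡ 1230^2 = 1512900 ≡ 491
54 = 32 + 16 + 4 + 2, so 1452^54 ≡ 491·1230·1005·188 ≡ 495 (mod 1493)
R · y^e mod p:
33^2 = 1089
33^4 ≡ 1089^2 = 1185921 ≡ 479
33^8 ≡ 479^2 = 229441 ≡ 1012
33^16 ≡ 1012^2 = 1024144 ≡ 1439
33^32 ≡ 1439^2 = 2070721 ≡ 1423
33^64 ≡ 1423^2 = 2024929 ≡ 421
33^128 ≡ 421^2 = 177241 ≡ 1067
33^256 ≡ 1067^2 = 1138489 ≡ 823
33^512 ≡ 823^2 = 677329 ≡ 1000
33^1024 ≡ 1000^2 = 1000000 ≡ 1183
1261 = 1024 + 128 + 64 + 32 + 8 + 4 + 1, so 33^1261 ≡ 1183·1067·421·1423·1012·479·33 ≡ 490 (mod 1493)
260·490 = 127400 ≡ 495 (mod 1493)
495 ≡ 495 (mod 1493); signature holds.

passes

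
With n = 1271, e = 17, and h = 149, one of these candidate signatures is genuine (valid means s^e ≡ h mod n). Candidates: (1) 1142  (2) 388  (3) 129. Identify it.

3

Candidate 1: Squares mod 1271: 1142^1≡1142, 1142^2≡118, 1142^4≡1214, 1142^8≡707, 1142^16≡346; 17 = 16 + 1, so 1142^17 ≡ 346·1142 ≡ 1122 (mod 1271)
Candidate 2: Squares mod 1271: 388^1≡388, 388^2≡566, 388^4≡64, 388^8≡283, 388^16≡16; 17 = 16 + 1, so 388^17 ≡ 16·388 ≡ 1124 (mod 1271)
Candidate 3: Squares mod 1271: 129^1≡129, 129^2≡118, 129^4≡1214, 129^8≡707, 129^16≡346; 17 = 16 + 1, so 129^17 ≡ 346·129 ≡ 149 (mod 1271)
  → matches h = 149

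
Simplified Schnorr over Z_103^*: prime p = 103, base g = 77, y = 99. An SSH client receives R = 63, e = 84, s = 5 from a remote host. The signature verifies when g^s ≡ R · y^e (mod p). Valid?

g^s mod p:
77^2 = 5929 ≡ 58
77^4 ≡ 58^2 = 3364 ≡ 68
5 = 4 + 1, so 77^5 ≡ 68·77 ≡ 86 (mod 103)
R · y^e mod p:
99^2 = 9801 ≡ 16
99^4 ≡ 16^2 = 256 ≡ 50
99^8 ≡ 50^2 = 2500 ≡ 28
99^16 ≡ 28^2 = 784 ≡ 63
99^32 ≡ 63^2 = 3969 ≡ 55
99^64 ≡ 55^2 = 3025 ≡ 38
84 = 64 + 16 + 4, so 99^84 ≡ 38·63·50 ≡ 14 (mod 103)
63·14 = 882 ≡ 58 (mod 103)
86 ≠ 58; the check fails.

no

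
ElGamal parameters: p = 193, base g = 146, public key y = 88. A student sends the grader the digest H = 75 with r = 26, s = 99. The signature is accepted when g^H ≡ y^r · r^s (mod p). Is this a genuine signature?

genuine

Left side g^H mod p:
Squares mod 193: 146^1≡146, 146^2≡86, 146^4≡62, 146^8≡177, 146^16≡63, 146^32≡109, 146^64≡108
75 = 64 + 8 + 2 + 1, so 146^75 ≡ 108·177·86·146 ≡ 99 (mod 193)
Right side y^r · r^s mod p:
Squares mod 193: 88^1≡88, 88^2≡24, 88^4≡190, 88^8≡9, 88^16≡81
26 = 16 + 8 + 2, so 88^26 ≡ 81·9·24 ≡ 126 (mod 193)
Squares mod 193: 26^1≡26, 26^2≡97, 26^4≡145, 26^8≡181, 26^16≡144, 26^32≡85, 26^64≡84
99 = 64 + 32 + 2 + 1, so 26^99 ≡ 84·85·97·26 ≡ 180 (mod 193)
126·180 = 22680 ≡ 99 (mod 193)
99 ≡ 99 (mod 193), so the signature is genuine.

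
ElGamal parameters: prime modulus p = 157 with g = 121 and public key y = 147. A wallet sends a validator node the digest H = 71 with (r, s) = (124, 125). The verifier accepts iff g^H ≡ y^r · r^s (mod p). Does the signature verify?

does not verify

Left side g^H mod p:
121^71 mod 157 = 113
Right side y^r · r^s mod p:
147^124 mod 157 = 115
124^125 mod 157 = 109
115·109 = 12535 ≡ 132 (mod 157)
113 ≠ 132, so verification fails.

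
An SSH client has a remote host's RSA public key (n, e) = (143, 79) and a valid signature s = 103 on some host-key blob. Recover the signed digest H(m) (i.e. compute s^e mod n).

s^2 ≡ 103^2 = 10609 ≡ 27
s^4 ≡ 27^2 = 729 ≡ 14
s^8 ≡ 14^2 = 196 ≡ 53
s^16 ≡ 53^2 = 2809 ≡ 92
s^32 ≡ 92^2 = 8464 ≡ 27
s^64 ≡ 27^2 = 729 ≡ 14
79 = 64 + 8 + 4 + 2 + 1, so s^79 ≡ 14·53·14·27·103 ≡ 25 (mod 143)

25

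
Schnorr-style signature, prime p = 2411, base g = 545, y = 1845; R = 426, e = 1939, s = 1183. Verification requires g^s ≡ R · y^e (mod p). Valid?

yes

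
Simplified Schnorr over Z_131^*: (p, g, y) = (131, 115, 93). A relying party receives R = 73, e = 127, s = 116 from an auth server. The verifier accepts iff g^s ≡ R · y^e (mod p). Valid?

g^s mod p:
115^116 mod 131 = 12
R · y^e mod p:
93^127 mod 131 = 54
73·54 = 3942 ≡ 12 (mod 131)
12 ≡ 12 (mod 131); signature holds.

yes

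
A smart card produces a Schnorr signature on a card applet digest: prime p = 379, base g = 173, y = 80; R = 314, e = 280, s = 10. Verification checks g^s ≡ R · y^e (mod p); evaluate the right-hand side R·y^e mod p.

Squares mod 379: 80^1≡80, 80^2≡336, 80^4≡333, 80^8≡221, 80^16≡329, 80^32≡226, 80^64≡290, 80^128≡341, 80^256≡307
280 = 256 + 16 + 8, so 80^280 ≡ 307·329·221 ≡ 79 (mod 379)
R · y^e ≡ 314·79 = 24806 ≡ 171 (mod 379)

171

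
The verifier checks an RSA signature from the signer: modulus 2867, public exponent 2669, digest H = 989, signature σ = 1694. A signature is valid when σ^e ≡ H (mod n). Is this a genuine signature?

genuine

σ^2 ≡ 1694^2 = 2869636 ≡ 2636
σ^4 ≡ 2636^2 = 6948496 ≡ 1755
σ^8 ≡ 1755^2 = 3080025 ≡ 867
σ^16 ≡ 867^2 = 751689 ≡ 535
σ^32 ≡ 535^2 = 286225 ≡ 2392
σ^64 ≡ 2392^2 = 5721664 ≡ 1999
σ^128 ≡ 1999^2 = 3996001 ≡ 2270
σ^256 ≡ 2270^2 = 5152900 ≡ 901
σ^512 ≡ 901^2 = 811801 ≡ 440
σ^1024 ≡ 440^2 = 193600 ≡ 1511
σ^2048 ≡ 1511^2 = 2283121 ≡ 989
2669 = 2048 + 512 + 64 + 32 + 8 + 4 + 1, so σ^2669 ≡ 989·440·1999·2392·867·1755·1694 ≡ 989 (mod 2867)
σ^2669 mod 2867 = 989 matches H.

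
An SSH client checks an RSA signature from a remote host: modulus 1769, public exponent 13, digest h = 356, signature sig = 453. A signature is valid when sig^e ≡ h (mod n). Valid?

sig^13 mod 1769 = 356
sig^13 mod 1769 = 356 matches h.

yes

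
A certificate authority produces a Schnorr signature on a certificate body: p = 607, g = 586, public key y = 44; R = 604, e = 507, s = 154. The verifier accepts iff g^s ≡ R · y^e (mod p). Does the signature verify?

does not verify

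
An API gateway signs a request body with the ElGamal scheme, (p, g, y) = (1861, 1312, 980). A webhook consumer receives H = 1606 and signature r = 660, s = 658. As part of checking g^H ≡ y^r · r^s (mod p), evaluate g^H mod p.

901

Squares mod 1861: 1312^1≡1312, 1312^2≡1780, 1312^4≡978, 1312^8≡1791, 1312^16≡1178, 1312^32≡1239, 1312^64≡1657, 1312^128≡674, 1312^256≡192, 1312^512≡1505, 1312^1024≡188
1606 = 1024 + 512 + 64 + 4 + 2, so 1312^1606 ≡ 188·1505·1657·978·1780 ≡ 901 (mod 1861)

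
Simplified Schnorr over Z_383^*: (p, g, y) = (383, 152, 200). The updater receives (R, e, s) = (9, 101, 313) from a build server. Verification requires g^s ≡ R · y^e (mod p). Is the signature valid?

valid

g^s mod p:
152^2 = 23104 ≡ 124
152^4 ≡ 124^2 = 15376 ≡ 56
152^8 ≡ 56^2 = 3136 ≡ 72
152^16 ≡ 72^2 = 5184 ≡ 205
152^32 ≡ 205^2 = 42025 ≡ 278
152^64 ≡ 278^2 = 77284 ≡ 301
152^128 ≡ 301^2 = 90601 ≡ 213
152^256 ≡ 213^2 = 45369 ≡ 175
313 = 256 + 32 + 16 + 8 + 1, so 152^313 ≡ 175·278·205·72·152 ≡ 303 (mod 383)
R · y^e mod p:
200^2 = 40000 ≡ 168
200^4 ≡ 168^2 = 28224 ≡ 265
200^8 ≡ 265^2 = 70225 ≡ 136
200^16 ≡ 136^2 = 18496 ≡ 112
200^32 ≡ 112^2 = 12544 ≡ 288
200^64 ≡ 288^2 = 82944 ≡ 216
101 = 64 + 32 + 4 + 1, so 200^101 ≡ 216·288·265·200 ≡ 289 (mod 383)
9·289 = 2601 ≡ 303 (mod 383)
303 ≡ 303 (mod 383); signature holds.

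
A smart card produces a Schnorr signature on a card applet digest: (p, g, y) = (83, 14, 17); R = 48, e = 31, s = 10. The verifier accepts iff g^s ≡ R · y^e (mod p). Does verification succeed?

passes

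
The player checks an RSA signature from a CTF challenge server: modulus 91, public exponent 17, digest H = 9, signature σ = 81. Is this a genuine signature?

Squares mod 91: σ^1≡81, σ^2≡9, σ^4≡81, σ^8≡9, σ^16≡81
17 = 16 + 1, so σ^17 ≡ 81·81 ≡ 9 (mod 91)
9 = H, so the signature checks out.

genuine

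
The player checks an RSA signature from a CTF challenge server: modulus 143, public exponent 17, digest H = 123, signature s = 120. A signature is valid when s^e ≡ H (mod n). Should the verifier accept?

reject

s^2 ≡ 120^2 = 14400 ≡ 100
s^4 ≡ 100^2 = 10000 ≡ 133
s^8 ≡ 133^2 = 17689 ≡ 100
s^16 ≡ 100^2 = 10000 ≡ 133
17 = 16 + 1, so s^17 ≡ 133·120 ≡ 87 (mod 143)
s^17 mod 143 = 87, but H = 123.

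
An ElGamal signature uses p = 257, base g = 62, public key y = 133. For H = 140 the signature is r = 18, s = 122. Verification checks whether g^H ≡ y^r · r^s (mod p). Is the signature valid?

valid

Left side g^H mod p:
Squares mod 257: 62^1≡62, 62^2≡246, 62^4≡121, 62^8≡249, 62^16≡64, 62^32≡241, 62^64≡256, 62^128≡1
140 = 128 + 8 + 4, so 62^140 ≡ 1·249·121 ≡ 60 (mod 257)
Right side y^r · r^s mod p:
Squares mod 257: 133^1≡133, 133^2≡213, 133^4≡137, 133^8≡8, 133^16≡64
18 = 16 + 2, so 133^18 ≡ 64·213 ≡ 11 (mod 257)
Squares mod 257: 18^1≡18, 18^2≡67, 18^4≡120, 18^8≡8, 18^16≡64, 18^32≡241, 18^64≡256
122 = 64 + 32 + 16 + 8 + 2, so 18^122 ≡ 256·241·64·8·67 ≡ 169 (mod 257)
11·169 = 1859 ≡ 60 (mod 257)
60 ≡ 60 (mod 257), so the signature is genuine.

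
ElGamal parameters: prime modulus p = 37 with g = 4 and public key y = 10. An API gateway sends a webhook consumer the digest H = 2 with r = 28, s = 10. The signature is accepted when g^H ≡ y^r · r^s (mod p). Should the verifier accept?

accept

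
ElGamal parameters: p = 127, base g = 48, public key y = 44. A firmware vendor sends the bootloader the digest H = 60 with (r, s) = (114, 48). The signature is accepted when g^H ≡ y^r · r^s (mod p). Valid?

yes

Left side g^H mod p:
48^2 = 2304 ≡ 18
48^4 ≡ 18^2 = 324 ≡ 70
48^8 ≡ 70^2 = 4900 ≡ 74
48^16 ≡ 74^2 = 5476 ≡ 15
48^32 ≡ 15^2 = 225 ≡ 98
60 = 32 + 16 + 8 + 4, so 48^60 ≡ 98·15·74·70 ≡ 61 (mod 127)
Right side y^r · r^s mod p:
44^2 = 1936 ≡ 31
44^4 ≡ 31^2 = 961 ≡ 72
44^8 ≡ 72^2 = 5184 ≡ 104
44^16 ≡ 104^2 = 10816 ≡ 21
44^32 ≡ 21^2 = 441 ≡ 60
44^64 ≡ 60^2 = 3600 ≡ 44
114 = 64 + 32 + 16 + 2, so 44^114 ≡ 44·60·21·31 ≡ 76 (mod 127)
114^2 = 12996 ≡ 42
114^4 ≡ 42^2 = 1764 ≡ 113
114^8 ≡ 113^2 = 12769 ≡ 69
114^16 ≡ 69^2 = 4761 ≡ 62
114^32 ≡ 62^2 = 3844 ≡ 34
48 = 32 + 16, so 114^48 ≡ 34·62 ≡ 76 (mod 127)
76·76 = 5776 ≡ 61 (mod 127)
61 ≡ 61 (mod 127), so the signature is genuine.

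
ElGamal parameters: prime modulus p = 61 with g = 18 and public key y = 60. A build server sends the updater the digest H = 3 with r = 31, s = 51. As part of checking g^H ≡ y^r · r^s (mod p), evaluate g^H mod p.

Squares mod 61: 18^1≡18, 18^2≡19
3 = 2 + 1, so 18^3 ≡ 19·18 ≡ 37 (mod 61)

37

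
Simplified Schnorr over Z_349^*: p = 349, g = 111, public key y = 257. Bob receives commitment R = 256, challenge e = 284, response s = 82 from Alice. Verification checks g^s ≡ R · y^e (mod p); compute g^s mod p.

Squares mod 349: 111^1≡111, 111^2≡106, 111^4≡68, 111^8≡87, 111^16≡240, 111^32≡15, 111^64≡225
82 = 64 + 16 + 2, so 111^82 ≡ 225·240·106 ≡ 51 (mod 349)

51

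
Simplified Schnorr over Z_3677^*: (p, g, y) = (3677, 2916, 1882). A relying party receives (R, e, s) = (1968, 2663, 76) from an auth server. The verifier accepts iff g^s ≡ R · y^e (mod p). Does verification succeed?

g^s mod p:
2916^2 = 8503056 ≡ 1832
2916^4 ≡ 1832^2 = 3356224 ≡ 2800
2916^8 ≡ 2800^2 = 7840000 ≡ 636
2916^16 ≡ 636^2 = 404496 ≡ 26
2916^32 ≡ 26^2 = 676
2916^64 ≡ 676^2 = 456976 ≡ 1028
76 = 64 + 8 + 4, so 2916^76 ≡ 1028·636·2800 ≡ 1764 (mod 3677)
R · y^e mod p:
1882^2 = 3541924 ≡ 973
1882^4 ≡ 973^2 = 946729 ≡ 1740
1882^8 ≡ 1740^2 = 3027600 ≡ 1429
1882^16 ≡ 1429^2 = 2042041 ≡ 1306
1882^32 ≡ 1306^2 = 1705636 ≡ 3185
1882^64 ≡ 3185^2 = 10144225 ≡ 3059
1882^128 ≡ 3059^2 = 9357481 ≡ 3193
1882^256 ≡ 3193^2 = 10195249 ≡ 2605
1882^512 ≡ 2605^2 = 6786025 ≡ 1960
1882^1024 ≡ 1960^2 = 3841600 ≡ 2812
1882^2048 ≡ 2812^2 = 7907344 ≡ 1794
2663 = 2048 + 512 + 64 + 32 + 4 + 2 + 1, so 1882^2663 ≡ 1794·1960·3059·3185·1740·973·1882 ≡ 2782 (mod 3677)
1968·2782 = 5474976 ≡ 3600 (mod 3677)
1764 ≠ 3600; the check fails.

fails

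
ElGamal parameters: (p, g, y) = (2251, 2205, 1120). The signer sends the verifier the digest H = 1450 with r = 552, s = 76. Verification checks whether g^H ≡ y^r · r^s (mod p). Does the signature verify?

verifies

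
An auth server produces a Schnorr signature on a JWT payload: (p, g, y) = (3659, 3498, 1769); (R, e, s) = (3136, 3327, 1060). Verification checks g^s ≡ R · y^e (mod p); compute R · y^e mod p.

Squares mod 3659: 1769^1≡1769, 1769^2≡916, 1769^4≡1145, 1769^8≡1103, 1769^16≡1821, 1769^32≡987, 1769^64≡875, 1769^128≡894, 1769^256≡1574, 1769^512≡333, 1769^1024≡1119, 1769^2048≡783
3327 = 2048 + 1024 + 128 + 64 + 32 + 16 + 8 + 4 + 2 + 1, so 1769^3327 ≡ 783·1119·894·875·987·1821·1103·1145·916·1769 ≡ 1907 (mod 3659)
R · y^e ≡ 3136·1907 = 5980352 ≡ 1546 (mod 3659)

1546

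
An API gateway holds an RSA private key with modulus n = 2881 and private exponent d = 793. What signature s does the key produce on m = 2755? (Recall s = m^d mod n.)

1482

Squares mod 2881: m^1≡2755, m^2≡1471, m^4≡210, m^8≡885, m^16≡2474, m^32≡1432, m^64≡2233, m^128≡2159, m^256≡2704, m^512≡2519
793 = 512 + 256 + 16 + 8 + 1, so m^793 ≡ 2519·2704·2474·885·2755 ≡ 1482 (mod 2881)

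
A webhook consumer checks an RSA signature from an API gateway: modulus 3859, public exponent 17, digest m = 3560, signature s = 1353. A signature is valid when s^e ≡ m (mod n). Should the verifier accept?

reject

Squares mod 3859: s^1≡1353, s^2≡1443, s^4≡2248, s^8≡2073, s^16≡2262
17 = 16 + 1, so s^17 ≡ 2262·1353 ≡ 299 (mod 3859)
299 ≠ 3560, so verification fails.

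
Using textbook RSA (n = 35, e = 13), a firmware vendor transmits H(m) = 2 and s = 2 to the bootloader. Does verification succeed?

passes

s^2 ≡ 2^2 = 4
s^4 ≡ 4^2 = 16
s^8 ≡ 16^2 = 256 ≡ 11
13 = 8 + 4 + 1, so s^13 ≡ 11·16·2 ≡ 2 (mod 35)
s^13 mod 35 = 2 matches H(m).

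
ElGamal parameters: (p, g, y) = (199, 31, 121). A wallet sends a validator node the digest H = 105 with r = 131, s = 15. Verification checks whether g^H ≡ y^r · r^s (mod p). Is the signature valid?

valid

Left side g^H mod p:
31^105 mod 199 = 98
Right side y^r · r^s mod p:
121^131 mod 199 = 125
131^15 mod 199 = 117
125·117 = 14625 ≡ 98 (mod 199)
98 ≡ 98 (mod 199), so the signature is genuine.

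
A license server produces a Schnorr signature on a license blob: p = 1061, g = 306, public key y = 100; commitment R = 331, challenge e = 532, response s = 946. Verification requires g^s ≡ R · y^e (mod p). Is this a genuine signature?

genuine

g^s mod p:
306^2 = 93636 ≡ 268
306^4 ≡ 268^2 = 71824 ≡ 737
306^8 ≡ 737^2 = 543169 ≡ 998
306^16 ≡ 998^2 = 996004 ≡ 786
306^32 ≡ 786^2 = 617796 ≡ 294
306^64 ≡ 294^2 = 86436 ≡ 495
306^128 ≡ 495^2 = 245025 ≡ 995
306^256 ≡ 995^2 = 990025 ≡ 112
306^512 ≡ 112^2 = 12544 ≡ 873
946 = 512 + 256 + 128 + 32 + 16 + 2, so 306^946 ≡ 873·112·995·294·786·268 ≡ 741 (mod 1061)
R · y^e mod p:
100^2 = 10000 ≡ 451
100^4 ≡ 451^2 = 203401 ≡ 750
100^8 ≡ 750^2 = 562500 ≡ 170
100^16 ≡ 170^2 = 28900 ≡ 253
100^32 ≡ 253^2 = 64009 ≡ 349
100^64 ≡ 349^2 = 121801 ≡ 847
100^128 ≡ 847^2 = 717409 ≡ 173
100^256 ≡ 173^2 = 29929 ≡ 221
100^512 ≡ 221^2 = 48841 ≡ 35
532 = 512 + 16 + 4, so 100^532 ≡ 35·253·750 ≡ 451 (mod 1061)
331·451 = 149281 ≡ 741 (mod 1061)
741 ≡ 741 (mod 1061); signature holds.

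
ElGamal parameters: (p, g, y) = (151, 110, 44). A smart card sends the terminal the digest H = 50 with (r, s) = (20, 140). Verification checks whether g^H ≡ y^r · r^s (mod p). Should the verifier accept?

Left side g^H mod p:
110^2 = 12100 ≡ 20
110^4 ≡ 20^2 = 400 ≡ 98
110^8 ≡ 98^2 = 9604 ≡ 91
110^16 ≡ 91^2 = 8281 ≡ 127
110^32 ≡ 127^2 = 16129 ≡ 123
50 = 32 + 16 + 2, so 110^50 ≡ 123·127·20 ≡ 1 (mod 151)
Right side y^r · r^s mod p:
44^2 = 1936 ≡ 124
44^4 ≡ 124^2 = 15376 ≡ 125
44^8 ≡ 125^2 = 15625 ≡ 72
44^16 ≡ 72^2 = 5184 ≡ 50
20 = 16 + 4, so 44^20 ≡ 50·125 ≡ 59 (mod 151)
20^2 = 400 ≡ 98
20^4 ≡ 98^2 = 9604 ≡ 91
20^8 ≡ 91^2 = 8281 ≡ 127
20^16 ≡ 127^2 = 16129 ≡ 123
20^32 ≡ 123^2 = 15129 ≡ 29
20^64 ≡ 29^2 = 841 ≡ 86
20^128 ≡ 86^2 = 7396 ≡ 148
140 = 128 + 8 + 4, so 20^140 ≡ 148·127·91 ≡ 59 (mod 151)
59·59 = 3481 ≡ 8 (mod 151)
1 ≠ 8, so verification fails.

reject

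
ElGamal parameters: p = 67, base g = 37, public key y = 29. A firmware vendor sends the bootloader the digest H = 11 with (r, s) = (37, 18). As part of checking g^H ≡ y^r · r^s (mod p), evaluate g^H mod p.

Squares mod 67: 37^1≡37, 37^2≡29, 37^4≡37, 37^8≡29
11 = 8 + 2 + 1, so 37^11 ≡ 29·29·37 ≡ 29 (mod 67)

29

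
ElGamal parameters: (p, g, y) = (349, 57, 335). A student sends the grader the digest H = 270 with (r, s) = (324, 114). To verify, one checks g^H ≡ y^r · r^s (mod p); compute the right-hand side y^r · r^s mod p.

335^2 = 112225 ≡ 196
335^4 ≡ 196^2 = 38416 ≡ 26
335^8 ≡ 26^2 = 676 ≡ 327
335^16 ≡ 327^2 = 106929 ≡ 135
335^32 ≡ 135^2 = 18225 ≡ 77
335^64 ≡ 77^2 = 5929 ≡ 345
335^128 ≡ 345^2 = 119025 ≡ 16
335^256 ≡ 16^2 = 256
324 = 256 + 64 + 4, so 335^324 ≡ 256·345·26 ≡ 249 (mod 349)
324^2 = 104976 ≡ 276
324^4 ≡ 276^2 = 76176 ≡ 94
324^8 ≡ 94^2 = 8836 ≡ 111
324^16 ≡ 111^2 = 12321 ≡ 106
324^32 ≡ 106^2 = 11236 ≡ 68
324^64 ≡ 68^2 = 4624 ≡ 87
114 = 64 + 32 + 16 + 2, so 324^114 ≡ 87·68·106·276 ≡ 322 (mod 349)
y^r · r^s ≡ 249·322 = 80178 ≡ 257 (mod 349)

257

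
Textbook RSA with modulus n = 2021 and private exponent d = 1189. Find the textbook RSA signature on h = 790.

h^2 ≡ 790^2 = 624100 ≡ 1632
h^4 ≡ 1632^2 = 2663424 ≡ 1767
h^8 ≡ 1767^2 = 3122289 ≡ 1865
h^16 ≡ 1865^2 = 3478225 ≡ 84
h^32 ≡ 84^2 = 7056 ≡ 993
h^64 ≡ 993^2 = 986049 ≡ 1822
h^128 ≡ 1822^2 = 3319684 ≡ 1202
h^256 ≡ 1202^2 = 1444804 ≡ 1810
h^512 ≡ 1810^2 = 3276100 ≡ 59
h^1024 ≡ 59^2 = 3481 ≡ 1460
1189 = 1024 + 128 + 32 + 4 + 1, so h^1189 ≡ 1460·1202·993·1767·790 ≡ 809 (mod 2021)

809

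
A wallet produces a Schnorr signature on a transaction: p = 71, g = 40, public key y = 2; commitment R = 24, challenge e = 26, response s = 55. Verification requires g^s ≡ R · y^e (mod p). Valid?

no

g^s mod p:
Squares mod 71: 40^1≡40, 40^2≡38, 40^4≡24, 40^8≡8, 40^16≡64, 40^32≡49
55 = 32 + 16 + 4 + 2 + 1, so 40^55 ≡ 49·64·24·38·40 ≡ 45 (mod 71)
R · y^e mod p:
Squares mod 71: 2^1≡2, 2^2≡4, 2^4≡16, 2^8≡43, 2^16≡3
26 = 16 + 8 + 2, so 2^26 ≡ 3·43·4 ≡ 19 (mod 71)
24·19 = 456 ≡ 30 (mod 71)
45 ≠ 30; the check fails.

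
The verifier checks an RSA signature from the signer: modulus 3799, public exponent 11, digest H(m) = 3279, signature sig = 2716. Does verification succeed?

Squares mod 3799: sig^1≡2716, sig^2≡2797, sig^4≡1068, sig^8≡924
11 = 8 + 2 + 1, so sig^11 ≡ 924·2797·2716 ≡ 520 (mod 3799)
520 ≠ 3279, so verification fails.

fails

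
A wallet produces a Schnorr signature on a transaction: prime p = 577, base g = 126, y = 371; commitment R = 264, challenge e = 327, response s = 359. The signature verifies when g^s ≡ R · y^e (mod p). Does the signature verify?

g^s mod p:
126^2 = 15876 ≡ 297
126^4 ≡ 297^2 = 88209 ≡ 505
126^8 ≡ 505^2 = 255025 ≡ 568
126^16 ≡ 568^2 = 322624 ≡ 81
126^32 ≡ 81^2 = 6561 ≡ 214
126^64 ≡ 214^2 = 45796 ≡ 213
126^128 ≡ 213^2 = 45369 ≡ 363
126^256 ≡ 363^2 = 131769 ≡ 213
359 = 256 + 64 + 32 + 4 + 2 + 1, so 126^359 ≡ 213·213·214·505·297·126 ≡ 551 (mod 577)
R · y^e mod p:
371^2 = 137641 ≡ 315
371^4 ≡ 315^2 = 99225 ≡ 558
371^8 ≡ 558^2 = 311364 ≡ 361
371^16 ≡ 361^2 = 130321 ≡ 496
371^32 ≡ 496^2 = 246016 ≡ 214
371^64 ≡ 214^2 = 45796 ≡ 213
371^128 ≡ 213^2 = 45369 ≡ 363
371^256 ≡ 363^2 = 131769 ≡ 213
327 = 256 + 64 + 4 + 2 + 1, so 371^327 ≡ 213·213·558·315·371 ≡ 319 (mod 577)
264·319 = 84216 ≡ 551 (mod 577)
551 ≡ 551 (mod 577); signature holds.

verifies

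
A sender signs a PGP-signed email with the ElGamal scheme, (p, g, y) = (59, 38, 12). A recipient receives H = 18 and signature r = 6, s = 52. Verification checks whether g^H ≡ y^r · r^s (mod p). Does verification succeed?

passes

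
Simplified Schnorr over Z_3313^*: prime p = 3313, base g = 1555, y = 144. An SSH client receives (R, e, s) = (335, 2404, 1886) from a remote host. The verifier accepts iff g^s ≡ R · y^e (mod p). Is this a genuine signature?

g^s mod p:
Squares mod 3313: 1555^1≡1555, 1555^2≡2848, 1555^4≡880, 1555^8≡2471, 1555^16≡3295, 1555^32≡324, 1555^64≡2273, 1555^128≡1562, 1555^256≡1476, 1555^512≡1935, 1555^1024≡535
1886 = 1024 + 512 + 256 + 64 + 16 + 8 + 4 + 2, so 1555^1886 ≡ 535·1935·1476·2273·3295·2471·880·2848 ≡ 2190 (mod 3313)
R · y^e mod p:
Squares mod 3313: 144^1≡144, 144^2≡858, 144^4≡678, 144^8≡2490, 144^16≡1477, 144^32≡1575, 144^64≡2501, 144^128≡57, 144^256≡3249, 144^512≡783, 144^1024≡184, 144^2048≡726
2404 = 2048 + 256 + 64 + 32 + 4, so 144^2404 ≡ 726·3249·2501·1575·678 ≡ 184 (mod 3313)
335·184 = 61640 ≡ 2006 (mod 3313)
2190 ≠ 2006; the check fails.

forged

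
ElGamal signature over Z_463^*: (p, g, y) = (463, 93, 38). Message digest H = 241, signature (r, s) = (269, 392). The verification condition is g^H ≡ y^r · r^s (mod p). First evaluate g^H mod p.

93^2 = 8649 ≡ 315
93^4 ≡ 315^2 = 99225 ≡ 143
93^8 ≡ 143^2 = 20449 ≡ 77
93^16 ≡ 77^2 = 5929 ≡ 373
93^32 ≡ 373^2 = 139129 ≡ 229
93^64 ≡ 229^2 = 52441 ≡ 122
93^128 ≡ 122^2 = 14884 ≡ 68
241 = 128 + 64 + 32 + 16 + 1, so 93^241 ≡ 68·122·229·373·93 ≡ 284 (mod 463)

284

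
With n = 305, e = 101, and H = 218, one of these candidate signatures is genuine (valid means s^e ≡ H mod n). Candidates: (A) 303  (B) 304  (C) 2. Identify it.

A

Candidate A: Squares mod 305: 303^1≡303, 303^2≡4, 303^4≡16, 303^8≡256, 303^16≡266, 303^32≡301, 303^64≡16; 101 = 64 + 32 + 4 + 1, so 303^101 ≡ 16·301·16·303 ≡ 218 (mod 305)
  → matches H = 218
Candidate B: Squares mod 305: 304^1≡304, 304^2≡1, 304^4≡1, 304^8≡1, 304^16≡1, 304^32≡1, 304^64≡1; 101 = 64 + 32 + 4 + 1, so 304^101 ≡ 1·1·1·304 ≡ 304 (mod 305)
Candidate C: Squares mod 305: 2^1≡2, 2^2≡4, 2^4≡16, 2^8≡256, 2^16≡266, 2^32≡301, 2^64≡16; 101 = 64 + 32 + 4 + 1, so 2^101 ≡ 16·301·16·2 ≡ 87 (mod 305)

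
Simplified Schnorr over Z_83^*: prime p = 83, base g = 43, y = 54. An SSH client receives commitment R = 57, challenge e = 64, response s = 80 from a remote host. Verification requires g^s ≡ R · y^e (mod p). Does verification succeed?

g^s mod p:
Squares mod 83: 43^1≡43, 43^2≡23, 43^4≡31, 43^8≡48, 43^16≡63, 43^32≡68, 43^64≡59
80 = 64 + 16, so 43^80 ≡ 59·63 ≡ 65 (mod 83)
R · y^e mod p:
Squares mod 83: 54^1≡54, 54^2≡11, 54^4≡38, 54^8≡33, 54^16≡10, 54^32≡17, 54^64≡40
54^64 ≡ 40 (mod 83)
57·40 = 2280 ≡ 39 (mod 83)
65 ≠ 39; the check fails.

fails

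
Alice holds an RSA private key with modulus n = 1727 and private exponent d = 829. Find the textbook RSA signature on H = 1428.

Squares mod 1727: H^1≡1428, H^2≡1324, H^4≡71, H^8≡1587, H^16≡603, H^32≡939, H^64≡951, H^128≡1180, H^256≡438, H^512≡147
829 = 512 + 256 + 32 + 16 + 8 + 4 + 1, so H^829 ≡ 147·438·939·603·1587·71·1428 ≡ 654 (mod 1727)

654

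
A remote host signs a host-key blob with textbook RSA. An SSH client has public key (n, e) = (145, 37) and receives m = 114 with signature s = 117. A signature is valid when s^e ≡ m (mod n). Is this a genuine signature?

Squares mod 145: s^1≡117, s^2≡59, s^4≡1, s^8≡1, s^16≡1, s^32≡1
37 = 32 + 4 + 1, so s^37 ≡ 1·1·117 ≡ 117 (mod 145)
117 ≠ 114, so verification fails.

forged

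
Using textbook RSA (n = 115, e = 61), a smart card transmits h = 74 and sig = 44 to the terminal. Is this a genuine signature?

genuine

Squares mod 115: sig^1≡44, sig^2≡96, sig^4≡16, sig^8≡26, sig^16≡101, sig^32≡81
61 = 32 + 16 + 8 + 4 + 1, so sig^61 ≡ 81·101·26·16·44 ≡ 74 (mod 115)
Since 74 equals the digest 74, verification succeeds.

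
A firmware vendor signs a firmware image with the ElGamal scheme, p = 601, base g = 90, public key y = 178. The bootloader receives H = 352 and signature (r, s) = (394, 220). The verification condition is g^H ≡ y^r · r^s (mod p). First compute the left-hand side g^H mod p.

314

90^352 mod 601 = 314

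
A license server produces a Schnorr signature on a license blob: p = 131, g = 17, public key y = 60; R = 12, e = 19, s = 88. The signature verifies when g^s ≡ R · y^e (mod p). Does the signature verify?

g^s mod p:
17^2 = 289 ≡ 27
17^4 ≡ 27^2 = 729 ≡ 74
17^8 ≡ 74^2 = 5476 ≡ 105
17^16 ≡ 105^2 = 11025 ≡ 21
17^32 ≡ 21^2 = 441 ≡ 48
17^64 ≡ 48^2 = 2304 ≡ 77
88 = 64 + 16 + 8, so 17^88 ≡ 77·21·105 ≡ 9 (mod 131)
R · y^e mod p:
60^2 = 3600 ≡ 63
60^4 ≡ 63^2 = 3969 ≡ 39
60^8 ≡ 39^2 = 1521 ≡ 80
60^16 ≡ 80^2 = 6400 ≡ 112
19 = 16 + 2 + 1, so 60^19 ≡ 112·63·60 ≡ 99 (mod 131)
12·99 = 1188 ≡ 9 (mod 131)
9 ≡ 9 (mod 131); signature holds.

verifies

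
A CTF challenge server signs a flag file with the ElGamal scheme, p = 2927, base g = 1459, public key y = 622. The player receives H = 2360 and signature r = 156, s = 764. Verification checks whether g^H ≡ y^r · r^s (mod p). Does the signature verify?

does not verify

Left side g^H mod p:
1459^2 = 2128681 ≡ 752
1459^4 ≡ 752^2 = 565504 ≡ 593
1459^8 ≡ 593^2 = 351649 ≡ 409
1459^16 ≡ 409^2 = 167281 ≡ 442
1459^32 ≡ 442^2 = 195364 ≡ 2182
1459^64 ≡ 2182^2 = 4761124 ≡ 1822
1459^128 ≡ 1822^2 = 3319684 ≡ 466
1459^256 ≡ 466^2 = 217156 ≡ 558
1459^512 ≡ 558^2 = 311364 ≡ 1102
1459^1024 ≡ 1102^2 = 1214404 ≡ 2626
1459^2048 ≡ 2626^2 = 6895876 ≡ 2791
2360 = 2048 + 256 + 32 + 16 + 8, so 1459^2360 ≡ 2791·558·2182·442·409 ≡ 710 (mod 2927)
Right side y^r · r^s mod p:
622^2 = 386884 ≡ 520
622^4 ≡ 520^2 = 270400 ≡ 1116
622^8 ≡ 1116^2 = 1245456 ≡ 1481
622^16 ≡ 1481^2 = 2193361 ≡ 1038
622^32 ≡ 1038^2 = 1077444 ≡ 308
622^64 ≡ 308^2 = 94864 ≡ 1200
622^128 ≡ 1200^2 = 1440000 ≡ 2843
156 = 128 + 16 + 8 + 4, so 622^156 ≡ 2843·1038·1481·1116 ≡ 1519 (mod 2927)
156^2 = 24336 ≡ 920
156^4 ≡ 920^2 = 846400 ≡ 497
156^8 ≡ 497^2 = 247009 ≡ 1141
156^16 ≡ 1141^2 = 1301881 ≡ 2293
156^32 ≡ 2293^2 = 5257849 ≡ 957
156^64 ≡ 957^2 = 915849 ≡ 2625
156^128 ≡ 2625^2 = 6890625 ≡ 467
156^256 ≡ 467^2 = 218089 ≡ 1491
156^512 ≡ 1491^2 = 2223081 ≡ 1488
764 = 512 + 128 + 64 + 32 + 16 + 8 + 4, so 156^764 ≡ 1488·467·2625·957·2293·1141·497 ≡ 1537 (mod 2927)
1519·1537 = 2334703 ≡ 1884 (mod 2927)
710 ≠ 1884, so verification fails.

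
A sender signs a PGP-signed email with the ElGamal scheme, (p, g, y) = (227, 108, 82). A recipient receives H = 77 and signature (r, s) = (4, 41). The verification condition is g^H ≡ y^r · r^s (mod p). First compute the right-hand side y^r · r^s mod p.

112

82^4 mod 227 = 132
4^41 mod 227 = 49
y^r · r^s ≡ 132·49 = 6468 ≡ 112 (mod 227)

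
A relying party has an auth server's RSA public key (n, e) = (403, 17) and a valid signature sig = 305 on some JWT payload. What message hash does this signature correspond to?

223

sig^2 ≡ 305^2 = 93025 ≡ 335
sig^4 ≡ 335^2 = 112225 ≡ 191
sig^8 ≡ 191^2 = 36481 ≡ 211
sig^16 ≡ 211^2 = 44521 ≡ 191
17 = 16 + 1, so sig^17 ≡ 191·305 ≡ 223 (mod 403)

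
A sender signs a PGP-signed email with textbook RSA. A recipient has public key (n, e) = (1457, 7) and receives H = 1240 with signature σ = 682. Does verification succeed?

σ^2 ≡ 682^2 = 465124 ≡ 341
σ^4 ≡ 341^2 = 116281 ≡ 1178
7 = 4 + 2 + 1, so σ^7 ≡ 1178·341·682 ≡ 1240 (mod 1457)
σ^7 mod 1457 = 1240 matches H.

passes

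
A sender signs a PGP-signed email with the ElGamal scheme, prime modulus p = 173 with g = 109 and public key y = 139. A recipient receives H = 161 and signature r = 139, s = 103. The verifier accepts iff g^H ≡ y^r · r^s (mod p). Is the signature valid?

Left side g^H mod p:
Squares mod 173: 109^1≡109, 109^2≡117, 109^4≡22, 109^8≡138, 109^16≡14, 109^32≡23, 109^64≡10, 109^128≡100
161 = 128 + 32 + 1, so 109^161 ≡ 100·23·109 ≡ 23 (mod 173)
Right side y^r · r^s mod p:
Squares mod 173: 139^1≡139, 139^2≡118, 139^4≡84, 139^8≡136, 139^16≡158, 139^32≡52, 139^64≡109, 139^128≡117
139 = 128 + 8 + 2 + 1, so 139^139 ≡ 117·136·118·139 ≡ 132 (mod 173)
Squares mod 173: 139^1≡139, 139^2≡118, 139^4≡84, 139^8≡136, 139^16≡158, 139^32≡52, 139^64≡109
103 = 64 + 32 + 4 + 2 + 1, so 139^103 ≡ 109·52·84·118·139 ≡ 164 (mod 173)
132·164 = 21648 ≡ 23 (mod 173)
23 ≡ 23 (mod 173), so the signature is genuine.

valid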